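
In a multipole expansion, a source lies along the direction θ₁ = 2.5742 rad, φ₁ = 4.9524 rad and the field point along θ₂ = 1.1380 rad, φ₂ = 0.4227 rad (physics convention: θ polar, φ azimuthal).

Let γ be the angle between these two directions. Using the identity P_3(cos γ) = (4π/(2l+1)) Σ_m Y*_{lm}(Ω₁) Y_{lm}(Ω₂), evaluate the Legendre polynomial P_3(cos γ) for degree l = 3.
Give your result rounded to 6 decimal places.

Summing Y*_{l m}(θ₁,φ₁)·Y_{l m}(θ₂,φ₂) over m ∈ [−3, 3]; prefactor 4π/(2·3+1) = 1.795196:
  [-3]  conj(Y_{3,-3})(Ω₁) = -0.042707+0.048690i ; Y_{3,-3}(Ω₂) = +0.093044-0.297939i ; Δ = +0.010533+0.017254i
  [-2]  conj(Y_{3,-2})(Ω₁) = +0.220799+0.114957i ; Y_{3,-2}(Ω₂) = +0.234346-0.264302i ; Δ = +0.082127-0.031418i
  [-1]  conj(Y_{3,-1})(Ω₁) = +0.105525-0.431191i ; Y_{3,-1}(Ω₂) = -0.032234+0.014499i ; Δ = +0.002850+0.015429i
  [+0]  conj(Y_{3,0})(Ω₁) = -0.174917-0.000000i ; Y_{3,0}(Ω₂) = -0.331884+0.000000i ; Δ = +0.058052+0.000000i
  [+1]  conj(Y_{3,1})(Ω₁) = -0.105525-0.431191i ; Y_{3,1}(Ω₂) = +0.032234+0.014499i ; Δ = +0.002850-0.015429i
  [+2]  conj(Y_{3,2})(Ω₁) = +0.220799-0.114957i ; Y_{3,2}(Ω₂) = +0.234346+0.264302i ; Δ = +0.082127+0.031418i
  [+3]  conj(Y_{3,3})(Ω₁) = +0.042707+0.048690i ; Y_{3,3}(Ω₂) = -0.093044-0.297939i ; Δ = +0.010533-0.017254i
Accumulated sum +0.249072+0.000000i; after 4π/(2l+1) scaling, +0.447134+0.000000i ⇒ P_3 = 0.447134

0.447134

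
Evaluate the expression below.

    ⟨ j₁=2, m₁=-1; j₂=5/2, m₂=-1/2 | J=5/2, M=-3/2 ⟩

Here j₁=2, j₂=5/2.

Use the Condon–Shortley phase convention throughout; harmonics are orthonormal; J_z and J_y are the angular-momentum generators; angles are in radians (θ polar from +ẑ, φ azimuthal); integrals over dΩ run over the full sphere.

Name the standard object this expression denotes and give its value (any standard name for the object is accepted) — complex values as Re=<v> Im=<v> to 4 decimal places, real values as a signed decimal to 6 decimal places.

This is a Clebsch–Gordan (vector-coupling) coefficient.
triangle: 2!×2!×3!/8! = 24/40320
(j±m)!: 1!×3!×2!×3!×1!×4! = 1728
prefactor² = (2J+1)×Δ×N² = 216/35
  k=1: −1/(1!×1!×2!×1!×0!×2!) = -1/4
  k=2: +1/(2!×0!×1!×0!×1!×3!) = 1/12
Σ = -1/6  ⇒  CG² = 216/35×(-1/6)² = 6/35
CG = −√(6/35) = -0.414039

Clebsch–Gordan coefficient, −√(6/35) ≈ -0.414039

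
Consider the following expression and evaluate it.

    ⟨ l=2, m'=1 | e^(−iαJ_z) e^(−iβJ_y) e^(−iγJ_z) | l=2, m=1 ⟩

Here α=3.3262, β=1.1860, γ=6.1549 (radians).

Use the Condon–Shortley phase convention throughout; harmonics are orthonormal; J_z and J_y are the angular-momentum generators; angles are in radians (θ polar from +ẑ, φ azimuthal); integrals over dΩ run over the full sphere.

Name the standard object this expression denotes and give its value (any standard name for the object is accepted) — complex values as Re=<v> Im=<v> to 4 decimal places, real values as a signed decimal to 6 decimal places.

This is a Wigner D-matrix element — the rotation-matrix element ⟨l m'| R(α,β,γ) |l m⟩ in the angular-momentum basis.
Split into d^2_{1,1}(β=1.1860) × two z-phases.
Half-angle: c=0.829268, s=0.558851. N=√(6·1·6·1)=6.000000
k: max(0,(1)−(1))=0 … min(2+(1),2−(1))=1
  k=0: (−1)^0·6.0000/(6)·0.8293^4·0.5589^0 = +0.472911
  k=1: (−1)^1·6.0000/(2)·0.8293^2·0.5589^2 = -0.644323
d^2_{1,1}(1.1860) = +0.472911 -0.644323 = -0.171412
Phases: e^{-i·(1)·3.3262}=-0.983008+0.183561i, e^{-i·(1)·6.1549}=+0.991783+0.127934i ⇒ D=+0.171140-0.009649i

Wigner D-matrix element, Re=0.1711 Im=-0.0096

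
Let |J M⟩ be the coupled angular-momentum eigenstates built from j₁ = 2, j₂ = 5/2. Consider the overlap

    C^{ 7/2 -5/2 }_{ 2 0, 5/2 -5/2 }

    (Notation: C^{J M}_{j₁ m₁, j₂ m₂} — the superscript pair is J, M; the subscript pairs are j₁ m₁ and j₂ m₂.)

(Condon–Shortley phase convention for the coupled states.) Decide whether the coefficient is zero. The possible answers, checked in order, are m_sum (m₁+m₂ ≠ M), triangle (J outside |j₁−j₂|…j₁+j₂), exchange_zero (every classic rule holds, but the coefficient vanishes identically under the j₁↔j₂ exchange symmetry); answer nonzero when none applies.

m-sum: m₁+m₂ = 0+(-5/2) = -5/2, M = -5/2  ✓
triangle: |j₁−j₂| = 1/2 ≤ J = 7/2 ≤ j₁+j₂ = 9/2  ✓
exchange: j₁≠j₂ or m₁≠m₂ — the exchange symmetry imposes no constraint here
value check: CG = +√(10/21) = +0.690066 ≠ 0

nonzero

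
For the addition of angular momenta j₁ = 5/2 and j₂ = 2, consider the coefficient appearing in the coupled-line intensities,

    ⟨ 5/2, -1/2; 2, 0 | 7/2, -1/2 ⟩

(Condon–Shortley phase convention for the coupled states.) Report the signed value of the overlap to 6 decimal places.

j₁+j₂−J=1  J+j₁−j₂=4  J−j₁+j₂=3  j₁+j₂+J+1=9
(j₁±m₁, j₂±m₂, J±M) = (2,3,2,2,3,4)
P² = 768/35
sum k=0..1:
  [0] +1/12 = 1/12
  [1] −1/8 = -1/8
S = -1/24
C² = P²·S² = 4/105 ; C = -0.195180

-0.195180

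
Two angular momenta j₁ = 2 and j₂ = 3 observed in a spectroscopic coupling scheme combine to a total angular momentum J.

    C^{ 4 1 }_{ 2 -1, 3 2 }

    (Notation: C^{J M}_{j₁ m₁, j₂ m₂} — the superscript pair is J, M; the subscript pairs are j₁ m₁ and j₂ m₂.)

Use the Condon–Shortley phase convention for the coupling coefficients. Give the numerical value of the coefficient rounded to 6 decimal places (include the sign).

-0.591608  (= −√(7/20))

j₁+j₂−J=1  J+j₁−j₂=3  J−j₁+j₂=5  j₁+j₂+J+1=10
(j₁±m₁, j₂±m₂, J±M) = (1,3,5,1,5,3)
P² = 6480/7
sum k=0..1:
  [0] +1/720 = 1/720
  [1] −1/48 = -1/48
S = -7/360
C² = P²·S² = 7/20 ; C = -0.591608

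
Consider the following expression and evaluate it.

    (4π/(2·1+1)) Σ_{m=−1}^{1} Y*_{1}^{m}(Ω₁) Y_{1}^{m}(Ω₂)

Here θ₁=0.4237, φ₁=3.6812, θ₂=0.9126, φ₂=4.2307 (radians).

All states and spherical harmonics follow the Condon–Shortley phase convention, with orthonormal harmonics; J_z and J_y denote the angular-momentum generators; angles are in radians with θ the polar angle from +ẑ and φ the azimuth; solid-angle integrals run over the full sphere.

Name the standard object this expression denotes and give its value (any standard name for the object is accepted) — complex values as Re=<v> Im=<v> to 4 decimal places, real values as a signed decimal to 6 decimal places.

This sum is the spherical-harmonic addition theorem: it equals the Legendre polynomial P_l(cos γ) of the angle γ between the two directions.
Expand P_1 via completeness: Σ_{m} conj(Y_{1,m}) at Ω₁ times Y_{1,m} at Ω₂ —
  [-1]  conj(Y_{1,-1})(Ω₁) = -0.12186 - 0.07298j ; Y_{1,-1}(Ω₂) = -0.12662 + 0.24222j ; Δ = 0.03311 - 0.02028j
  [+0]  conj(Y_{1,0})(Ω₁) = 0.44540 + 0.00000j ; Y_{1,0}(Ω₂) = 0.29887 + 0.00000j ; Δ = 0.13312 + 0.00000j
  [+1]  conj(Y_{1,1})(Ω₁) = 0.12186 - 0.07298j ; Y_{1,1}(Ω₂) = 0.12662 + 0.24222j ; Δ = 0.03311 + 0.02028j
Accumulated sum 0.19933 + 0.00000j; after 4π/(2l+1) scaling, 0.83497 + 0.00000j ⇒ P_1 = 0.834969

Legendre polynomial (addition theorem), +0.834969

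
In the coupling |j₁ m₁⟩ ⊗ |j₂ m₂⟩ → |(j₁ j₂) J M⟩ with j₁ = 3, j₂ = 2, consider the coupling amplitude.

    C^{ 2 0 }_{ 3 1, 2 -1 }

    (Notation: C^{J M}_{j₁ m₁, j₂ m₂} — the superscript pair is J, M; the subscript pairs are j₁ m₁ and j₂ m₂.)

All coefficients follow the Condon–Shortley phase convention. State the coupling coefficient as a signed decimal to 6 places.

−√(1/7) = -0.377964

j₁+j₂−J=3  J+j₁−j₂=3  J−j₁+j₂=1  j₁+j₂+J+1=8
(j₁±m₁, j₂±m₂, J±M) = (4,2,1,3,2,2)
P² = 36/7
sum k=0..1:
  [0] +1/12 = 1/12
  [1] −1/4 = -1/4
S = -1/6
C² = P²·S² = 1/7 ; C = -0.377964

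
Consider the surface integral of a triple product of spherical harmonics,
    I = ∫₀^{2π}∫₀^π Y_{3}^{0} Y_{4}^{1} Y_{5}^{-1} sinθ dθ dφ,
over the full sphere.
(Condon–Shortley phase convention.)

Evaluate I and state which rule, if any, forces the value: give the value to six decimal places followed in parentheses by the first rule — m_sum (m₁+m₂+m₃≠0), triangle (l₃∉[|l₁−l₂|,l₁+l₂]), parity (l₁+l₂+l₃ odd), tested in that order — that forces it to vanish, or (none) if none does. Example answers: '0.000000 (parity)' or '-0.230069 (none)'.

-0.115089 (none)

Rules hold: Σm=0, L=12 even, 1≤5≤7.
N = 7·9·11 = 693
Δ = 2!·4!·6!/13! = 1/180180
Racah Σ t=0..2: t=0:+1/576 t=1:−1/144 t=2:+1/576 = -1/288
⇒ 3j(3 4 5; 0 0 0)² = 20/1001, sgn +1
Racah Σ t=0..2: t=0:+1/1440 t=1:−1/192 t=2:+1/432 = -19/8640
⇒ 3j(3 4 5; 0 1 -1)² = 361/30030, sgn -1
4πI² = N·(3j₀)²·(3jₘ)² = 2166/13013
I = -1·√(0.166449/4π) = -0.11508947
No selection rule forces the value: the integral is nonzero (none).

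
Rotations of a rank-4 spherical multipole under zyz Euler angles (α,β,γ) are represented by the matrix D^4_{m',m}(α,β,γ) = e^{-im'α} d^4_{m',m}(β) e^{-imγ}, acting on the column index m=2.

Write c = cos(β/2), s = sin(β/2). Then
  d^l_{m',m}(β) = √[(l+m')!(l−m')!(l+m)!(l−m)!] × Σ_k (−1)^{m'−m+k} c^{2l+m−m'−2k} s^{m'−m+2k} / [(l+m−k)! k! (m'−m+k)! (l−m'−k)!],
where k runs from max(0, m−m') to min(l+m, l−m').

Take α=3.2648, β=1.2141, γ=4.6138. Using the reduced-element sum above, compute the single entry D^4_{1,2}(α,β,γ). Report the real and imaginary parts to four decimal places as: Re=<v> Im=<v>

Re=-0.3872 Im=-0.0287

Split into d^4_{1,2}(β=1.2141) × two z-phases.
c=cos(1.214100/2)=0.821334, s=sin(1.214100/2)=0.570447; N=√[120·6·720·2]=1018.233765
Admissible k: 1..3 (factorial args all ≥0)
  k=1: (−1)^0·1018.2338/(240)·0.8213^7·0.5704^1 = +0.610227
  k=2: (−1)^1·1018.2338/(48)·0.8213^5·0.5704^3 = -1.471812
  k=3: (−1)^2·1018.2338/(72)·0.8213^3·0.5704^5 = +0.473316
d^4_{1,2}(1.2141) = +0.610227 -1.471812 +0.473316 = -0.388268
D = (-0.992420+0.122896i)·(-0.388268)·(-0.980623-0.195903i) = -0.387206-0.028694i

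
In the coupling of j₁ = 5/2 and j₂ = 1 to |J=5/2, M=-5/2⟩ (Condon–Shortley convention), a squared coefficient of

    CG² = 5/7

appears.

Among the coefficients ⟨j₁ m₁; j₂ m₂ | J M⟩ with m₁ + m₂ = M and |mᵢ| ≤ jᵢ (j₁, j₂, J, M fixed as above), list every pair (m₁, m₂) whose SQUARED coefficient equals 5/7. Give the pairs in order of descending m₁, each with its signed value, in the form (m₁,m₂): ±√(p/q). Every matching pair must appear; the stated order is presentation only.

(-5/2,0): −√(5/7)

Admissible pairs with m₁+m₂ = M = -5/2: (-5/2,0), (-3/2,-1)
  (m₁,m₂)=(-3/2,-1): CG² = 2/7, CG = +√(2/7)
  (m₁,m₂)=(-5/2,0): CG² = 5/7, CG = −√(5/7)   ← matches the target
Pairs with CG² = 5/7: (-5/2,0): −√(5/7)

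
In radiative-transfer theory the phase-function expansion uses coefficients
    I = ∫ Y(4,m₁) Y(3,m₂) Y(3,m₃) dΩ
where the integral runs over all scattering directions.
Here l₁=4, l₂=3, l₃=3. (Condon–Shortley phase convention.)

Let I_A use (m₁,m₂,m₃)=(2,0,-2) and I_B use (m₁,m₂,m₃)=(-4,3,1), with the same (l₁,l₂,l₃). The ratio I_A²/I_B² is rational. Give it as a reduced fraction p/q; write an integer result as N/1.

1/14

Shared (l₁,l₂,l₃)=(4,3,3): N and (l;000)² cancel in I_A²/I_B².
A: Δ = 4!·4!·2!/11! = 1/34650; Racah Σ t=1..2: t=1:−1/72 t=2:+1/96 = -1/288; ⇒ 3j(4 3 3; 2 0 -2)² = 1/462, sgn +1
B: Δ = 4!·4!·2!/11! = 1/34650; Racah Σ t=4..4: t=4:+1/1152 = 1/1152; ⇒ 3j(4 3 3; -4 3 1)² = 1/33, sgn +1
I_A²/I_B² = (1/462)/(1/33) = 1/14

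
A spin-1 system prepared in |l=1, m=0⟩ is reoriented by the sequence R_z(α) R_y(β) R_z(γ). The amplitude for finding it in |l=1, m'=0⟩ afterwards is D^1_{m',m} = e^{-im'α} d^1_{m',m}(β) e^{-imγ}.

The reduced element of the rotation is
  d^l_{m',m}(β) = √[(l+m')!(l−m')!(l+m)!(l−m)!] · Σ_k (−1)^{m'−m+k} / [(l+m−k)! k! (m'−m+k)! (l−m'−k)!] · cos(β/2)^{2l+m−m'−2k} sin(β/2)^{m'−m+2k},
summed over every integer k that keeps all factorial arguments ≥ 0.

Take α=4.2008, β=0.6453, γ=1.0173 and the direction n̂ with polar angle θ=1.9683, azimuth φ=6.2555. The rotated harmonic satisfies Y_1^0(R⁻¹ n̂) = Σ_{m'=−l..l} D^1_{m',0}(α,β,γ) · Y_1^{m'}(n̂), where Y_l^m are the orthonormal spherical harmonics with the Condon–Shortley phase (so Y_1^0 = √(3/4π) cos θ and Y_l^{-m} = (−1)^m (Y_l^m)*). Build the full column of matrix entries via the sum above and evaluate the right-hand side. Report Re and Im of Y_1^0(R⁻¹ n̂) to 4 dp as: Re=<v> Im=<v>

Need the full column D^1_{m',0} for m'=−1..1 at α=4.2008, β=0.6453, γ=1.0173.
cos(β/2)=0.948398, sin(β/2)=0.317081
d^1_{-1,0}: single k=1 term ⇒ +0.425281;  D = -0.208202-0.370831i
d^1_{0,0}: k∈[0..1] ⇒ +0.899460 -0.100540 = +0.798919;  D = +0.798919+0.000000i
d^1_{1,0}: single k=0 term ⇒ -0.425281;  D = +0.208202-0.370831i
Y_1^{m'}(θ=1.9683,φ=6.2555) and Σ D·Y over m':
  (-0.2082-0.3708i)·(+0.3184+0.0088i)  (+0.7989+0.0000i)·(-0.1891+0.0000i)  (+0.2082-0.3708i)·(-0.3184+0.0088i)
Y_1^0(R⁻¹ n̂) = -0.277170+0.000000i

Re=-0.2772 Im=0.0000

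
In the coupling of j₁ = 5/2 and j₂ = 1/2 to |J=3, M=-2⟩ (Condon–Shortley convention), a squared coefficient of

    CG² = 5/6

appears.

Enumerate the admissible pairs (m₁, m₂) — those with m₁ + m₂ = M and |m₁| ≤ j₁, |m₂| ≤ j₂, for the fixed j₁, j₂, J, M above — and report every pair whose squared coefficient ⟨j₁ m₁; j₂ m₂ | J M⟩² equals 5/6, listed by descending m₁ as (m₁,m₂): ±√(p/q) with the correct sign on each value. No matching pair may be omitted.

(-3/2,-1/2): +√(5/6)

Admissible pairs with m₁+m₂ = M = -2: (-5/2,1/2), (-3/2,-1/2)
  (m₁,m₂)=(-3/2,-1/2): CG² = 5/6, CG = +√(5/6)   ← matches the target
  (m₁,m₂)=(-5/2,1/2): CG² = 1/6, CG = +√(1/6)
Pairs with CG² = 5/6: (-3/2,-1/2): +√(5/6)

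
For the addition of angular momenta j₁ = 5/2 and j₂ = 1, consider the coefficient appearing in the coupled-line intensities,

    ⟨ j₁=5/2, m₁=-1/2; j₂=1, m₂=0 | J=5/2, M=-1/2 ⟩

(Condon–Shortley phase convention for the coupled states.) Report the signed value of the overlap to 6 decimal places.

-0.169031  (= −√(1/35))

j₁+j₂−J=1  J+j₁−j₂=4  J−j₁+j₂=1  j₁+j₂+J+1=7
(j₁±m₁, j₂±m₂, J±M) = (2,3,1,1,2,3)
P² = 144/35
sum k=0..1:
  [0] +1/6 = 1/6
  [1] −1/4 = -1/4
S = -1/12
C² = P²·S² = 1/35 ; C = -0.169031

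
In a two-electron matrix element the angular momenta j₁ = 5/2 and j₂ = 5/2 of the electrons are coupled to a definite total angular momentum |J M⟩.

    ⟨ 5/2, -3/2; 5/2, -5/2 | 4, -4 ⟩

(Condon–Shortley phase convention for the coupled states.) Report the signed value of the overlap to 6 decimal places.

+√(1/2) ≈ +0.707107

j₁+j₂−J=1  J+j₁−j₂=4  J−j₁+j₂=4  j₁+j₂+J+1=10
(j₁±m₁, j₂±m₂, J±M) = (1,4,0,5,0,8)
P² = 165888
sum k=0..0:
  [0] +1/576 = 1/576
S = 1/576
C² = P²·S² = 1/2 ; C = +0.707107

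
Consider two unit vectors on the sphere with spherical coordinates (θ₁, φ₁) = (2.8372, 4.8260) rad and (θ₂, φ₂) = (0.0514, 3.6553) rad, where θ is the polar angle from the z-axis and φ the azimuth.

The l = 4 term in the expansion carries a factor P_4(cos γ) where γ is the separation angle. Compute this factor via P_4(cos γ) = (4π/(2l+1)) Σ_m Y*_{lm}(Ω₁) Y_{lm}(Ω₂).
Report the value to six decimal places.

0.528858

Term-by-term m-sum for l=4 (normalisation 4π/9 = 1.396263):
  term(m=-4) = (-0.000000, -0.000000)   from Y*(Ω₁)=(0.003208, 0.001567), Y(Ω₂)=(-0.000001, -0.000003)
  term(m=-3) = (0.000005, 0.000002)   from Y*(Ω₁)=(0.010747, -0.030300), Y(Ω₂)=(-0.000005, 0.000169)
  term(m=-2) = (-0.000594, 0.000612)   from Y*(Ω₁)=(-0.157254, -0.036360), Y(Ω₂)=(0.002731, -0.004521)
  term(m=-1) = (-0.017167, -0.040593)   from Y*(Ω₁)=(-0.051699, 0.453091), Y(Ω₂)=(-0.084173, 0.047493)
  term(m=+0) = (0.414279, 0.000000)   from Y*(Ω₁)=(0.496059, -0.000000), Y(Ω₂)=(0.835141, 0.000000)
  term(m=+1) = (-0.017167, 0.040593)   from Y*(Ω₁)=(0.051699, 0.453091), Y(Ω₂)=(0.084173, 0.047493)
  term(m=+2) = (-0.000594, -0.000612)   from Y*(Ω₁)=(-0.157254, 0.036360), Y(Ω₂)=(0.002731, 0.004521)
  term(m=+3) = (0.000005, -0.000002)   from Y*(Ω₁)=(-0.010747, -0.030300), Y(Ω₂)=(0.000005, 0.000169)
  term(m=+4) = (-0.000000, 0.000000)   from Y*(Ω₁)=(0.003208, -0.001567), Y(Ω₂)=(-0.000001, 0.000003)
Accumulated sum (0.378767, -0.000000); after 4π/(2l+1) scaling, (0.528858, -0.000000) ⇒ P_4 = 0.528858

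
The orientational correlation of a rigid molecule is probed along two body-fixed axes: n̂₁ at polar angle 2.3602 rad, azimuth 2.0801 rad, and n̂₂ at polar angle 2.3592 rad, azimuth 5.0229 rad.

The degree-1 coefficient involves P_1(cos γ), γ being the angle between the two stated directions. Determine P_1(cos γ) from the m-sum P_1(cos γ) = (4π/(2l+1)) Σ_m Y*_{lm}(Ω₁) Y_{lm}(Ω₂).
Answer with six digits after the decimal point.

0.016789

Summing Y*_{l m}(θ₁,φ₁)·Y_{l m}(θ₂,φ₂) over m ∈ [−1, 1]; prefactor 4π/(2·1+1) = 4.188790:
  [-1]  conj(Y_{1,-1})(Ω₁) = -0.118636+0.212440i ; Y_{1,-1}(Ω₂) = +0.074420+0.231918i ; Δ = -0.058097-0.011704i
  [+0]  conj(Y_{1,0})(Ω₁) = -0.346875-0.000000i ; Y_{1,0}(Ω₂) = -0.346531+0.000000i ; Δ = +0.120203+0.000000i
  [+1]  conj(Y_{1,1})(Ω₁) = +0.118636+0.212440i ; Y_{1,1}(Ω₂) = -0.074420+0.231918i ; Δ = -0.058097+0.011704i
Σ over m = +0.004008+0.000000i; ×(4π/3) → +0.016789+0.000000i. Real part: 0.016789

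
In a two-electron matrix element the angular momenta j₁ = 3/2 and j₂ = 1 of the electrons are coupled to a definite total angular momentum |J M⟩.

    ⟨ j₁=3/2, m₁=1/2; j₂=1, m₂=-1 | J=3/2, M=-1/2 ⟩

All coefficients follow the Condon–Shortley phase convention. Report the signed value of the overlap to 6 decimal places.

+√(8/15) = +0.730297

triangle: 1!·2!·1!/5! = 2/120
(j±m)!: 2!·1!·0!·2!·1!·2! = 8
prefactor² = (2J+1)·Δ·N² = 8/15
  k=0: +1/(0!·1!·1!·0!·1!·1!) = 1
Σ = 1  ⇒  CG² = 8/15·1² = 8/15
CG = +√(8/15) = +0.730297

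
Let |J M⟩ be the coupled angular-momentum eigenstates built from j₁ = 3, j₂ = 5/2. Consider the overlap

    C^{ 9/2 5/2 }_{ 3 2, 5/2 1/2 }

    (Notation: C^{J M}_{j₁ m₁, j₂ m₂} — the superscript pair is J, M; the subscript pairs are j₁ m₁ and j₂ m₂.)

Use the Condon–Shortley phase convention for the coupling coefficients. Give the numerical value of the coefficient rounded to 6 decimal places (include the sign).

+√(49/198) = +0.497468

√[10·1!5!4!/11! · 5!1!3!2!7!2!] = √(115200/11)
  +(−1)^0/∏(0,1,1,3,4,1)! = 1/144  (running 1/144)
  +(−1)^1/∏(1,0,0,2,5,2)! = -1/480  (running 7/1440)
⟨..|..⟩ = √(115200/11)·(7/1440) = +0.497468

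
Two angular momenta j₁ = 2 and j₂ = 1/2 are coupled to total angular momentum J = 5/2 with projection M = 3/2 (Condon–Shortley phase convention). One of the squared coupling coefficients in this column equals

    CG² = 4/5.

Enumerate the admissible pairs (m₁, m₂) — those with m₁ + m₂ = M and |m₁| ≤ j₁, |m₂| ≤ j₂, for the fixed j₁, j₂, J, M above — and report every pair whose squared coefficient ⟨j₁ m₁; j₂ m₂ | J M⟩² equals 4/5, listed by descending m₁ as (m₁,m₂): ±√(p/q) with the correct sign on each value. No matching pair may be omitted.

(1,1/2): +√(4/5)

Admissible pairs with m₁+m₂ = M = 3/2: (1,1/2), (2,-1/2)
  (m₁,m₂)=(2,-1/2): CG² = 1/5, CG = +√(1/5)
  (m₁,m₂)=(1,1/2): CG² = 4/5, CG = +√(4/5)   ← matches the target
Pairs with CG² = 4/5: (1,1/2): +√(4/5)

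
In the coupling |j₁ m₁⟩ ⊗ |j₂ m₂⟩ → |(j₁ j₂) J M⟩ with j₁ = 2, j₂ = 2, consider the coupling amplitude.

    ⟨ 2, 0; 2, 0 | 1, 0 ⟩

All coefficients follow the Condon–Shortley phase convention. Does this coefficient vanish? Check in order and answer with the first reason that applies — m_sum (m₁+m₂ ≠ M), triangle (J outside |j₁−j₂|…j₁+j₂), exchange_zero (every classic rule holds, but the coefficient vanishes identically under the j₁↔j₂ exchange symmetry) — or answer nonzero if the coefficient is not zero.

exchange_zero

m-sum: m₁+m₂ = 0+0 = 0, M = 0  ✓
triangle: |j₁−j₂| = 0 ≤ J = 1 ≤ j₁+j₂ = 4  ✓
exchange: j₁=j₂ and m₁=m₂, and (−1)^(j₁+j₂−J) = (−1)^3 = −1 forces ⟨j₁m₁;j₂m₂|JM⟩ = −⟨j₂m₂;j₁m₁|JM⟩ = −⟨j₁m₁;j₂m₂|JM⟩ ⇒ the coefficient vanishes identically
Racah sum check: Σ_k collapses to 0 ⇒ CG = 0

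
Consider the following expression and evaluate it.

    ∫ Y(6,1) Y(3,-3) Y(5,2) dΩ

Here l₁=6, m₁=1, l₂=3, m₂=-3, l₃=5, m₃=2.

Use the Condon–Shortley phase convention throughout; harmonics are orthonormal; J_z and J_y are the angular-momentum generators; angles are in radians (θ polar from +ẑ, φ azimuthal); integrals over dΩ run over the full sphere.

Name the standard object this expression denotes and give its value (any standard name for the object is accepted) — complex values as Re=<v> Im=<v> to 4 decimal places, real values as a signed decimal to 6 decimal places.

This is a Gaunt coefficient — the integral of a triple product of spherical harmonics over the sphere.
Rules hold: Σm=0, L=14 even, 3≤5≤9.
N = 13·7·11 = 1001
Δ = 4!·8!·2!/15! = 1/675675
Racah Σ t=1..3: t=1:−1/8640 t=2:+1/2304 t=3:−1/8640 = 7/34560
⇒ 3j(6 3 5; 0 0 0)² = 7/429, sgn -1
Racah Σ t=0..0: t=0:+1/34560 = 1/34560
⇒ 3j(6 3 5; 1 -3 2)² = 7/429, sgn -1
4πI² = N·(3j₀)²·(3jₘ)² = 343/1287
I = +1·√(0.266511/4π) = 0.14563067

Gaunt coefficient, +0.145631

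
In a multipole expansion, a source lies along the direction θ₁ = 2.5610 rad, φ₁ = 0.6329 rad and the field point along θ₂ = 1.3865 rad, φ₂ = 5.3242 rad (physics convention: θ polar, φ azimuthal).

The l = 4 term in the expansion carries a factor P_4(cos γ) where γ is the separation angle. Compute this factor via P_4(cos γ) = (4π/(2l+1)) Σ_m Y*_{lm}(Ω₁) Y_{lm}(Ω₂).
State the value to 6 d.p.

0.276615

Expand P_4 via completeness: Σ_{m} conj(Y_{4,m}) at Ω₁ times Y_{4,m} at Ω₂ —
  term(m=-4) = 0.01650 + 0.00140j   from Y*(Ω₁)=-0.03284 + 0.02295j, Y(Ω₂)=-0.31762 - 0.26447j
  term(m=-3) = -0.00238 + 0.03756j   from Y*(Ω₁)=0.05563 - 0.16352j, Y(Ω₂)=-0.21033 + 0.05700j
  term(m=-2) = 0.09683 + 0.00409j   from Y*(Ω₁)=0.11769 + 0.37383j, Y(Ω₂)=0.08414 - 0.23254j
  term(m=-1) = -0.00204 + 0.09681j   from Y*(Ω₁)=-0.33134 - 0.24306j, Y(Ω₂)=-0.13534 - 0.19290j
  term(m=+0) = -0.01971 + 0.00000j   from Y*(Ω₁)=-0.09167 + 0.00000j, Y(Ω₂)=0.21496 + 0.00000j
  term(m=+1) = -0.00204 - 0.09681j   from Y*(Ω₁)=0.33134 - 0.24306j, Y(Ω₂)=0.13534 - 0.19290j
  term(m=+2) = 0.09683 - 0.00409j   from Y*(Ω₁)=0.11769 - 0.37383j, Y(Ω₂)=0.08414 + 0.23254j
  term(m=+3) = -0.00238 - 0.03756j   from Y*(Ω₁)=-0.05563 - 0.16352j, Y(Ω₂)=0.21033 + 0.05700j
  term(m=+4) = 0.01650 - 0.00140j   from Y*(Ω₁)=-0.03284 - 0.02295j, Y(Ω₂)=-0.31762 + 0.26447j
Accumulated sum 0.19811 - 0.00000j; after 4π/(2l+1) scaling, 0.27662 - 0.00000j ⇒ P_4 = 0.276615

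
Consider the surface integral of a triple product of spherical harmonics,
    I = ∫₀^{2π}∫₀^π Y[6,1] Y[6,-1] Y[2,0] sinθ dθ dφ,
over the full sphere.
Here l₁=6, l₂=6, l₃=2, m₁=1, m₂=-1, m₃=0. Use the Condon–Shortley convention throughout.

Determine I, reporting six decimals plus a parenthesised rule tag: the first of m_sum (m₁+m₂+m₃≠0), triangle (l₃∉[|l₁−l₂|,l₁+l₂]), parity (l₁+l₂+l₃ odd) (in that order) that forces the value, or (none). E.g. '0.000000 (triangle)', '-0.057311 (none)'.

-0.149094 (none)

Checks pass: Σm=0; 14 even; l₃=2∈[0,12].
(2·6+1)(2·6+1)(2·2+1) = 845
Δ: 10! 2! 2! / 15! → 1/90090
sum: t=4:+1/69120 t=5:−1/14400 t=6:+1/69120 = -7/172800
3j²(6 6 2; 0 0 0) = Δ·Π!·Σ² = 14/715  (sign -1)
sum: t=3:−1/120960 t=4:+1/17280 t=5:−1/57600 = 13/403200
3j²(6 6 2; 1 -1 0) = Δ·Π!·Σ² = 13/770  (sign +1)
combine: 4πI² = 845·14/715·13/770 = 169/605
take √, sign -1: I = -0.14909419
No selection rule forces the value: the integral is nonzero (none).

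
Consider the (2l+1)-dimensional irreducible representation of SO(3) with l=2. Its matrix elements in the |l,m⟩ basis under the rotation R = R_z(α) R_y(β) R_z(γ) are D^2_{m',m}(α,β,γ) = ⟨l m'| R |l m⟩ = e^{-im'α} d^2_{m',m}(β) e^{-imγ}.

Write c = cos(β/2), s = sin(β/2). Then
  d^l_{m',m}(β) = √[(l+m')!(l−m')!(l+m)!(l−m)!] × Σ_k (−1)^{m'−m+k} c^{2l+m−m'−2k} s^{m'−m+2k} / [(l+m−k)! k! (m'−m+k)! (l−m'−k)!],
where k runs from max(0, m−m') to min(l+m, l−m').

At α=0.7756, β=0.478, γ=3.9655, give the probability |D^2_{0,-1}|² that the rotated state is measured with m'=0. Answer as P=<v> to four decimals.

P=0.2502

First d^2_{0,-1}(β=0.4780), then the phase factors e^{-i(0)α} and e^{-i(-1)γ}:
c=cos(0.478000/2)=0.971575, s=sin(0.478000/2)=0.236731; N=√[2·2·1·6]=4.898979
k∈{0,1} keeps every argument non-negative
  k=0: (−1)^1·4.8990/(2)·0.9716^3·0.2367^1 = -0.531815
  k=1: (−1)^2·4.8990/(2)·0.9716^1·0.2367^3 = +0.031573
d^2_{0,-1}(0.4780) = -0.531815 +0.031573 = -0.500241
|D^2_{0,-1}|² = |d^2_{0,-1}(β)|² = (-0.500241)² = 0.250242 (the z-rotation phases have unit modulus)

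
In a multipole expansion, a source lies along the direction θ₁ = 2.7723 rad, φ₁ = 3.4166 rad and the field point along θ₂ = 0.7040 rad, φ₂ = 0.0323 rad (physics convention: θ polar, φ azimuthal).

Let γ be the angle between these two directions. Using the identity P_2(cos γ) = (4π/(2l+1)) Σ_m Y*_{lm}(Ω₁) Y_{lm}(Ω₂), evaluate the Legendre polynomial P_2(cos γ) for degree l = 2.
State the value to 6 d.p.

Addition theorem: P_2(cos γ) = (4π/5) Σ_m Y*_{lm}(Ω₁) Y_{lm}(Ω₂), m = −2…2:
  m=-2: Y*=(0.042905, 0.026306)  Y=(0.161496, -0.010447)  product (0.007204, 0.003800)
  m=-1: Y*=(0.250284, 0.070619)  Y=(0.380968, -0.012310)  product (0.096220, 0.023823)
  m=+0: Y*=(0.507507, -0.000000)  Y=(0.234373, 0.000000)  product (0.118946, 0.000000)
  m=+1: Y*=(-0.250284, 0.070619)  Y=(-0.380968, -0.012310)  product (0.096220, -0.023823)
  m=+2: Y*=(0.042905, -0.026306)  Y=(0.161496, 0.010447)  product (0.007204, -0.003800)
Σ over m = (0.325793, -0.000000); ×(4π/5) → (0.818806, -0.000000). Real part: 0.818806

0.818806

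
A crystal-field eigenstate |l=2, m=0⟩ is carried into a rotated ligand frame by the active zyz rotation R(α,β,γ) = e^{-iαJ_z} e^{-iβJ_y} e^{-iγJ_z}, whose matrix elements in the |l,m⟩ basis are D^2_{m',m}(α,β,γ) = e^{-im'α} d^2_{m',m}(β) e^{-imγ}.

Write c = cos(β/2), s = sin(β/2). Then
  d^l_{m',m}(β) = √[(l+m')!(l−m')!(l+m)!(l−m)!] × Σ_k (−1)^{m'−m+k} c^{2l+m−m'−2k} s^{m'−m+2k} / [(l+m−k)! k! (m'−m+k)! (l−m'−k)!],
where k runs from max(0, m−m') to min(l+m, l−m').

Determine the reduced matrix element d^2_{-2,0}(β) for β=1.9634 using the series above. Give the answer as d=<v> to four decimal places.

d^2_{-2,0}(β=1.9634) via the finite sum:
With c≡cos(β/2)=0.555610 and s≡sin(β/2)=0.831443, N=[1·24·2·2]^{1/2}=9.797959
k: max(0,(0)−(-2))=2 … min(2+(0),2−(-2))=2
  k=2: (−1)^0·9.7980/(4)·0.5556^2·0.8314^2 = +0.522734
d^2_{-2,0}(1.9634) = +0.522734

d=0.5227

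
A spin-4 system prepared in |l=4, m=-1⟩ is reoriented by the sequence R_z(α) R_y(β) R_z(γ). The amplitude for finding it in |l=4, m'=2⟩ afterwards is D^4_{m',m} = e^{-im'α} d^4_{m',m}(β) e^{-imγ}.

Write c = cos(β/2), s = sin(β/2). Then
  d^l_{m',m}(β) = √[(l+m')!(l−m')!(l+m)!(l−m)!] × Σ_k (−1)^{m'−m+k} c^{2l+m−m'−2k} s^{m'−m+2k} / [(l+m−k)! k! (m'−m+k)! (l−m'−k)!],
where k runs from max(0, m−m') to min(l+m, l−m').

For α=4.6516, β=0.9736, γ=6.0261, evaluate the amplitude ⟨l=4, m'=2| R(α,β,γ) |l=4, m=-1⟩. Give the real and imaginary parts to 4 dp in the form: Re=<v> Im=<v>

First d^4_{2,-1}(β=0.9736), then the phase factors e^{-i(2)α} and e^{-i(-1)γ}:
With c≡cos(β/2)=0.883834 and s≡sin(β/2)=0.467800, N=[720·2·6·120]^{1/2}=1018.233765
The bounds max(0,m−m')=0 and min(l+m,l−m')=2 give 3 terms
  k=0: (−1)^3·1018.2338/(72)·0.8838^5·0.4678^3 = -0.780818
  k=1: (−1)^4·1018.2338/(48)·0.8838^3·0.4678^5 = +0.328110
  k=2: (−1)^5·1018.2338/(240)·0.8838^1·0.4678^7 = -0.018384
d^4_{2,-1}(0.9736) = -0.780818 +0.328110 -0.018384 = -0.471092
Phases: e^{-i·(2)·4.6516}=-0.992618-0.121279i, e^{-i·(-1)·6.0261}=+0.967135-0.254263i ⇒ D=+0.466773-0.063641i

Re=0.4668 Im=-0.0636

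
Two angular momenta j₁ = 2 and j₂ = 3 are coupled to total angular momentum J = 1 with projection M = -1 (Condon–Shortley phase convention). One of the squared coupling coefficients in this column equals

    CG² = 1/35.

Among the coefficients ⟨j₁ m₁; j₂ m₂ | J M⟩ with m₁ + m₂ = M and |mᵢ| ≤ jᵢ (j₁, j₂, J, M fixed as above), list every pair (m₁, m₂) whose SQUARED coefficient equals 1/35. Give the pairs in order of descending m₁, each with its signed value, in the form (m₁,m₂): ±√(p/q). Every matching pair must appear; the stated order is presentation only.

Admissible pairs with m₁+m₂ = M = -1: (-2,1), (-1,0), (0,-1), (1,-2), (2,-3)
  (m₁,m₂)=(2,-3): CG² = 3/7, CG = +√(3/7)
  (m₁,m₂)=(1,-2): CG² = 2/7, CG = −√(2/7)
  (m₁,m₂)=(0,-1): CG² = 6/35, CG = +√(6/35)
  (m₁,m₂)=(-1,0): CG² = 3/35, CG = −√(3/35)
  (m₁,m₂)=(-2,1): CG² = 1/35, CG = +√(1/35)   ← matches the target
Pairs with CG² = 1/35: (-2,1): +√(1/35)

(-2,1): +√(1/35)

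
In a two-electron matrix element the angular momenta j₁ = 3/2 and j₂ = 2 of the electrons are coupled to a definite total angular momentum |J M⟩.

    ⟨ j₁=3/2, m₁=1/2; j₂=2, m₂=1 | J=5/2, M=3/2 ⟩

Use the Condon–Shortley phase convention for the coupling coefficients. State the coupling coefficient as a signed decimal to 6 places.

-0.169031  (= −√(1/35))

j₁+j₂−J=1  J+j₁−j₂=2  J−j₁+j₂=3  j₁+j₂+J+1=7
(j₁±m₁, j₂±m₂, J±M) = (2,1,3,1,4,1)
P² = 144/35
sum k=0..1:
  [0] +1/6 = 1/6
  [1] −1/4 = -1/4
S = -1/12
C² = P²·S² = 1/35 ; C = -0.169031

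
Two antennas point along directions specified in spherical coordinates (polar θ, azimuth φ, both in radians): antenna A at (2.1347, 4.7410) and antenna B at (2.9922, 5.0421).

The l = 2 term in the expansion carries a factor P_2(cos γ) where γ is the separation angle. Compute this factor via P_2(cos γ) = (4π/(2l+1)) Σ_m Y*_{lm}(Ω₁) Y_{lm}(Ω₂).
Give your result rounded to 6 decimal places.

0.131160

Addition theorem: P_2(cos γ) = (4π/5) Σ_m Y*_{lm}(Ω₁) Y_{lm}(Ω₂), m = −2…2:
  term(m=-2) = 0.00195 - 0.00134j   from Y*(Ω₁)=-0.27547 - 0.01578j, Y(Ω₂)=-0.00676 + 0.00524j
  term(m=-1) = 0.03790 - 0.01177j   from Y*(Ω₁)=-0.00998 + 0.34885j, Y(Ω₂)=-0.03681 - 0.10758j
  term(m=+0) = -0.02750 + 0.00000j   from Y*(Ω₁)=-0.04509 + 0.00000j, Y(Ω₂)=0.60982 + 0.00000j
  term(m=+1) = 0.03790 + 0.01177j   from Y*(Ω₁)=0.00998 + 0.34885j, Y(Ω₂)=0.03681 - 0.10758j
  term(m=+2) = 0.00195 + 0.00134j   from Y*(Ω₁)=-0.27547 + 0.01578j, Y(Ω₂)=-0.00676 - 0.00524j
Accumulated sum 0.05219 + 0.00000j; after 4π/(2l+1) scaling, 0.13116 + 0.00000j ⇒ P_2 = 0.131160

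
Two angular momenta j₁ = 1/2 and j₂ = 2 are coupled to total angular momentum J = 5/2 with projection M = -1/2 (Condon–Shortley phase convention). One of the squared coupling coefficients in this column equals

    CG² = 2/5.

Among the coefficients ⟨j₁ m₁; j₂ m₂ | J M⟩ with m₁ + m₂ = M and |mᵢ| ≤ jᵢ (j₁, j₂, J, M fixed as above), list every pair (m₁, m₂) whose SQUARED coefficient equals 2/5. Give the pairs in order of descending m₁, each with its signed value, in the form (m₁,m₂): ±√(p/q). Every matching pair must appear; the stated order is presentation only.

(1/2,-1): +√(2/5)

Admissible pairs with m₁+m₂ = M = -1/2: (-1/2,0), (1/2,-1)
  (m₁,m₂)=(1/2,-1): CG² = 2/5, CG = +√(2/5)   ← matches the target
  (m₁,m₂)=(-1/2,0): CG² = 3/5, CG = +√(3/5)
Pairs with CG² = 2/5: (1/2,-1): +√(2/5)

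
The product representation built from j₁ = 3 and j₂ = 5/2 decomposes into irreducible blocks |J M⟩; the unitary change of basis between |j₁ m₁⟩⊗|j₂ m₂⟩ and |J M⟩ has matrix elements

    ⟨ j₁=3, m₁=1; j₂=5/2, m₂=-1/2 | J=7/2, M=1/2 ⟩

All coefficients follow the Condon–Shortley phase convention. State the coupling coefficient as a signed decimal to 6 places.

-0.125988  (= −√(1/63))

j₁+j₂−J=2  J+j₁−j₂=4  J−j₁+j₂=3  j₁+j₂+J+1=10
(j₁±m₁, j₂±m₂, J±M) = (4,2,2,3,4,3)
P² = 9216/175
sum k=0..2:
  [0] +1/16 = 1/16
  [1] −1/12 = -1/12
  [2] +1/288 = 1/288
S = -5/288
C² = P²·S² = 1/63 ; C = -0.125988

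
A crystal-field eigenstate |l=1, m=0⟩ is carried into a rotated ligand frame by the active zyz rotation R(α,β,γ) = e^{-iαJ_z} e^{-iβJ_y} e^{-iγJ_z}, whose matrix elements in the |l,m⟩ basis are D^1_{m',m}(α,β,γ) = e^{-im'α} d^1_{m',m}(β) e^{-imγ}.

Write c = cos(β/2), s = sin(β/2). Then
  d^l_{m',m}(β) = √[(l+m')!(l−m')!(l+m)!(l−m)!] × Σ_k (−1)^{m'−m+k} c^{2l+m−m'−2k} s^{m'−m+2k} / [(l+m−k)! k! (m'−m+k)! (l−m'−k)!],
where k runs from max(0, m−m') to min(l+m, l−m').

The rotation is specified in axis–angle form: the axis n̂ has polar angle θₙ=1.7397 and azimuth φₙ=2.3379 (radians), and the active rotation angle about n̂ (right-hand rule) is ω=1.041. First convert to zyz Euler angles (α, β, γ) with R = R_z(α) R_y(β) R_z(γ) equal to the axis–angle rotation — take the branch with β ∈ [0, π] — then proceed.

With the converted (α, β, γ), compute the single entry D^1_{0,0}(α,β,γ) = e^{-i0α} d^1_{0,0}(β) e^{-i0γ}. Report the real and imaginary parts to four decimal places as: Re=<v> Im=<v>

Axis–angle → zyz. n̂ = (sinθₙcosφₙ, sinθₙsinφₙ, cosθₙ) = (-0.684176, +0.709679, -0.168102), ω = 1.0410.
R = I cosω + sinω [n̂]ₓ + (1−cosω) n̂n̂ᵀ gives
  R = [+0.736898, -0.095115, +0.669279; -0.385228, +0.754482, +0.531373; -0.555500, -0.649393, +0.519335]
β = atan2(√(R₁₃²+R₂₃²), R₃₃) = 1.024723; α = atan2(R₂₃, R₁₃) mod 2π = 0.671040; γ = atan2(R₃₂, −R₃₁) mod 2π = 5.420018
D^1_{0,0}(0.6710,1.0247,5.4200) = e^{-i·0·0.6710}·d^1_{0,0}(1.0247)·e^{-i·0·5.4200}. Compute d first:
Half-angle: c=0.871589, s=0.490237. N=√(1·1·1·1)=1.000000
Admissible k: 0..1 (factorial args all ≥0)
  k=0: (−1)^0·1.0000/(1)·0.8716^2·0.4902^0 = +0.759668
  k=1: (−1)^1·1.0000/(1)·0.8716^0·0.4902^2 = -0.240332
d^1_{0,0}(1.0247) = +0.759668 -0.240332 = +0.519335
Phases: e^{-i·(0)·0.6710}=+1.000000+0.000000i, e^{-i·(0)·5.4200}=+1.000000+0.000000i ⇒ D=+0.519335+0.000000i

Re=0.5193 Im=0.0000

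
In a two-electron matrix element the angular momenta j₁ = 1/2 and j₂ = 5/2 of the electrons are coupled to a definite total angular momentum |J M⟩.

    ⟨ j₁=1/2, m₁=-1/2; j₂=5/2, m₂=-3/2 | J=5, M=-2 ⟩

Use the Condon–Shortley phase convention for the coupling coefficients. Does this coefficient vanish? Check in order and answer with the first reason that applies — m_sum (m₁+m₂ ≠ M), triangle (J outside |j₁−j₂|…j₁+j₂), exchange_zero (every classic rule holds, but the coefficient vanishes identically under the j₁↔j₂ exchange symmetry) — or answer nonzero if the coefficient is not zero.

triangle

m-sum: m₁+m₂ = -1/2+(-3/2) = -2, M = -2  ✓
triangle: need |j₁−j₂| ≤ J ≤ j₁+j₂, i.e. J ∈ [2, 3]; J = 5 is outside ✗ ⇒ coefficient is 0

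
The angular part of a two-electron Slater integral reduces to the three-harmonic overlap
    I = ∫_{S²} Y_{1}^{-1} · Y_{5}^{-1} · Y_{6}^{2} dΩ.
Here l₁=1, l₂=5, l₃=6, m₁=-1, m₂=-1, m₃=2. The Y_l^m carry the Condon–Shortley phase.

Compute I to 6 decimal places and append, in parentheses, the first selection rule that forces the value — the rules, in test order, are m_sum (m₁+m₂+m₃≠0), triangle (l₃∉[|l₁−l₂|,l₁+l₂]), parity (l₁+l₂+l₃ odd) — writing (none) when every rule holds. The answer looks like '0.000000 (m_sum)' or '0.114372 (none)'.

0.216205 (none)

Rules hold: Σm=0, L=12 even, 4≤6≤6.
N = 3·11·13 = 429
Δ = 0!·2!·10!/13! = 1/858
Racah Σ t=0..0: t=0:+1/14400 = 1/14400
⇒ 3j(1 5 6; 0 0 0)² = 6/143, sgn +1
Racah Σ t=0..0: t=0:+1/34560 = 1/34560
⇒ 3j(1 5 6; -1 -1 2)² = 14/429, sgn +1
4πI² = N·(3j₀)²·(3jₘ)² = 84/143
I = +1·√(0.587413/4π) = 0.21620548
No selection rule forces the value: the integral is nonzero (none).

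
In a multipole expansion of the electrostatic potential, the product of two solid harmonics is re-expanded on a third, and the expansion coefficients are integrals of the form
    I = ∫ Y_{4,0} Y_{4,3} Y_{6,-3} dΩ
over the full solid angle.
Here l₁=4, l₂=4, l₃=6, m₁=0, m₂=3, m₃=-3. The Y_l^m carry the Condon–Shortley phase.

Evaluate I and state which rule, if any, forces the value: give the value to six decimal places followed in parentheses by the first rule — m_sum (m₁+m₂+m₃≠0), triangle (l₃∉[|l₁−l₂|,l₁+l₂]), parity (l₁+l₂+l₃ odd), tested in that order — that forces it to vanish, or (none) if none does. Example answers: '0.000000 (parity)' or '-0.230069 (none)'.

0.123195 (none)

Rules hold: Σm=0, L=14 even, 0≤6≤8.
N = 9·9·13 = 1053
Δ = 2!·6!·6!/15! = 1/1261260
Racah Σ t=0..2: t=0:+1/4608 t=1:−1/1296 t=2:+1/4608 = -7/20736
⇒ 3j(4 4 6; 0 0 0)² = 20/1287, sgn -1
Racah Σ t=1..2: t=1:−1/25920 t=2:+1/11520 = 1/20736
⇒ 3j(4 4 6; 0 3 -3)² = 5/429, sgn -1
4πI² = N·(3j₀)²·(3jₘ)² = 300/1573
I = +1·√(0.190718/4π) = 0.12319450
No selection rule forces the value: the integral is nonzero (none).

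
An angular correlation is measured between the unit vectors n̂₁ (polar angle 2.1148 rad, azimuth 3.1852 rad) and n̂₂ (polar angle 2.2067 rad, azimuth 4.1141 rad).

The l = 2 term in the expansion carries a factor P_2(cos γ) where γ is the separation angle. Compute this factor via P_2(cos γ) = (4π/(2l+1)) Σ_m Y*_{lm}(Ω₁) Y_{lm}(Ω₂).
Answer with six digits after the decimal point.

0.276602

Expand P_2 via completeness: Σ_{m} conj(Y_{2,m}) at Ω₁ times Y_{2,m} at Ω₂ —
  m=-2: (0.28173 + 0.02463j) × (-0.09140 - 0.23272j) = -0.02002 - 0.06782j  (running Σ = -0.02002 - 0.06782j)
  m=-1: (0.34180 + 0.01491j) × (0.20791 - 0.30502j) = 0.07561 - 0.10115j  (running Σ = 0.05560 - 0.16897j)
  m=0: (-0.06194 + 0.00000j) × (0.01835 + 0.00000j) = -0.00114 + 0.00000j  (running Σ = 0.05446 - 0.16897j)
  m=1: (-0.34180 + 0.01491j) × (-0.20791 - 0.30502j) = 0.07561 + 0.10115j  (running Σ = 0.13007 - 0.06782j)
  m=2: (0.28173 - 0.02463j) × (-0.09140 + 0.23272j) = -0.02002 + 0.06782j  (running Σ = 0.11006 + 0.00000j)
Σ over m = 0.11006 + 0.00000j; ×(4π/5) → 0.27660 + 0.00000j. Real part: 0.276602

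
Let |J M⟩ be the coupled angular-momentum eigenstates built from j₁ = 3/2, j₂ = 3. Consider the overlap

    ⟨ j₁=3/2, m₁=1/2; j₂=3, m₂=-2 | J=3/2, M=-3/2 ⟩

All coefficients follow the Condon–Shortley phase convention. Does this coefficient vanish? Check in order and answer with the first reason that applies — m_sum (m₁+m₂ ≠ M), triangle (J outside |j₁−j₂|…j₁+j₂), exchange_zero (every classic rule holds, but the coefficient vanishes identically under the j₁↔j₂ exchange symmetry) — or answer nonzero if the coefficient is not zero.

m-sum: m₁+m₂ = 1/2+(-2) = -3/2, M = -3/2  ✓
triangle: |j₁−j₂| = 3/2 ≤ J = 3/2 ≤ j₁+j₂ = 9/2  ✓
exchange: j₁≠j₂ or m₁≠m₂ — the exchange symmetry imposes no constraint here
value check: CG = −√(2/7) = -0.534522 ≠ 0

nonzero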